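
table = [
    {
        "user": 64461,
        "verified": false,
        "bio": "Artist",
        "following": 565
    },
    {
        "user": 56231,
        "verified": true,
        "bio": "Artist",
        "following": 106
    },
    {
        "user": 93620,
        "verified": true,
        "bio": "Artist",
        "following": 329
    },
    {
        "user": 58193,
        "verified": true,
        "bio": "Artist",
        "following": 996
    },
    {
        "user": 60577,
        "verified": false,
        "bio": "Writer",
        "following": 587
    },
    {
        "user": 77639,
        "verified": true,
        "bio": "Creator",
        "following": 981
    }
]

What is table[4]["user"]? 60577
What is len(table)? 6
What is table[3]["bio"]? "Artist"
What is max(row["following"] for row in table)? 996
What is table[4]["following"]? 587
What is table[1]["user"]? 56231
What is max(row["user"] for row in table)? 93620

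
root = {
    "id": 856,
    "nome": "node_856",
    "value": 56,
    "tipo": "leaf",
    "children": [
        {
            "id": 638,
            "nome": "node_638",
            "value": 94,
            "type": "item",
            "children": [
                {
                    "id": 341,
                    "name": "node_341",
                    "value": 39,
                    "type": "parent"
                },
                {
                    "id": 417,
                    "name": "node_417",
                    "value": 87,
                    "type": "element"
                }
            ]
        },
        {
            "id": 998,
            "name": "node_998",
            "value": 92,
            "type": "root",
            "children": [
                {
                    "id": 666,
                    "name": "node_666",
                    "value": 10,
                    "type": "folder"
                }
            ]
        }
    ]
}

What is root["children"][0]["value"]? 94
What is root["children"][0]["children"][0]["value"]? 39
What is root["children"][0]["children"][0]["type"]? "parent"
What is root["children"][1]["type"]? "root"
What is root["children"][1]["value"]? 92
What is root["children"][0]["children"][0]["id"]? 341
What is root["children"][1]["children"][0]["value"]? 10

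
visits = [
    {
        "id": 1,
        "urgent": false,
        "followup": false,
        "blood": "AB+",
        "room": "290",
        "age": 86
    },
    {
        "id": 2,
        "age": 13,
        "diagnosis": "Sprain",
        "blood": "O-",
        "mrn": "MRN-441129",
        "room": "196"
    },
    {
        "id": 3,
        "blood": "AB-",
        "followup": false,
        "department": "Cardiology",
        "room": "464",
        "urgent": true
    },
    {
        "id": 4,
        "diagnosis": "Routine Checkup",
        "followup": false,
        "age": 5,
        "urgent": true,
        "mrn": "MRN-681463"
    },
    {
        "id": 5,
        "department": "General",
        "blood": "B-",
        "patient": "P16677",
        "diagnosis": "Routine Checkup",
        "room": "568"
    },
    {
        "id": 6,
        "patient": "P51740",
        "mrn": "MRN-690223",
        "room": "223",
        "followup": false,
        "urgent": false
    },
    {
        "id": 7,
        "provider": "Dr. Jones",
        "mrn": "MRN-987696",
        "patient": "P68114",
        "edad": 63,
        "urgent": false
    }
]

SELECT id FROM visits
[1, 2, 3, 4, 5, 6, 7]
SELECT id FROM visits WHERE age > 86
[]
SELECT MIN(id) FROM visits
1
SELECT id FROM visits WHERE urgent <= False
[1, 6, 7]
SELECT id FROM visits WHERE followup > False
[]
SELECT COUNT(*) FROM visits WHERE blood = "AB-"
1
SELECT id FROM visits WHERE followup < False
[]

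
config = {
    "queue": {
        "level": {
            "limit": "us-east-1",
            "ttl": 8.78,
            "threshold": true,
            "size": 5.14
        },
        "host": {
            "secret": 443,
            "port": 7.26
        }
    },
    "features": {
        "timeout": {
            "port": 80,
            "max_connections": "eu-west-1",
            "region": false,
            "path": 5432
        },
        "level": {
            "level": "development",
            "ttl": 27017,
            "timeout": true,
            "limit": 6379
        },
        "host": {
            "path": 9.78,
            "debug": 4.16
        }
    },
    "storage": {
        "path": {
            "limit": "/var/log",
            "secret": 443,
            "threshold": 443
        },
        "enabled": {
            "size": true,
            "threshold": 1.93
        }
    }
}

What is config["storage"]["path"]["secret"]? 443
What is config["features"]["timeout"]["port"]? 80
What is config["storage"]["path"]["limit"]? "/var/log"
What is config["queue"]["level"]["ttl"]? 8.78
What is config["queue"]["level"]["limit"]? "us-east-1"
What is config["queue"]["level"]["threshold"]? True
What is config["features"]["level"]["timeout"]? True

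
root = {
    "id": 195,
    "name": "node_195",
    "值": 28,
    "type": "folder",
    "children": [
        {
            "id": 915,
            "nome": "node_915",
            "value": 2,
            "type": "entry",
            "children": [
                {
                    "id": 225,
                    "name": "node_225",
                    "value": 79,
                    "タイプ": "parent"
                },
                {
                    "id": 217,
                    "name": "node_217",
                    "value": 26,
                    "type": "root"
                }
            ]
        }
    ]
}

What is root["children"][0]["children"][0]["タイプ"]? "parent"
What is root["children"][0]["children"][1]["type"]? "root"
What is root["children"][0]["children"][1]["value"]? 26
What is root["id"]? 195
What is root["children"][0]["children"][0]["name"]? "node_225"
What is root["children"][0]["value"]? 2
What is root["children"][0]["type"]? "entry"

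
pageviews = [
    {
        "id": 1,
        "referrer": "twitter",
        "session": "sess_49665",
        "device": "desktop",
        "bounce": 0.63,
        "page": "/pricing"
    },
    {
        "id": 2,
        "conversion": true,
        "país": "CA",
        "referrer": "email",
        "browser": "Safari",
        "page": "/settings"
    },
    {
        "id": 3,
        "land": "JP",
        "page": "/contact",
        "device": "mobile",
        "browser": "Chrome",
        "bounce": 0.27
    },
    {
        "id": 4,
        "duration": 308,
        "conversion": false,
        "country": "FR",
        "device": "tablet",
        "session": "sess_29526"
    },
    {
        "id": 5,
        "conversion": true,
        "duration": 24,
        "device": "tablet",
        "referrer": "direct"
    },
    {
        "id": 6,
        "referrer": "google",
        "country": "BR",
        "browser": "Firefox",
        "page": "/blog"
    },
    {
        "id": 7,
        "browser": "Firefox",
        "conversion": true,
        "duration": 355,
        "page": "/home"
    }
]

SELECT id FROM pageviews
[1, 2, 3, 4, 5, 6, 7]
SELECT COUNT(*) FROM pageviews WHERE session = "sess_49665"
1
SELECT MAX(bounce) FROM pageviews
0.63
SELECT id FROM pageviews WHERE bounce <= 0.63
[1, 3]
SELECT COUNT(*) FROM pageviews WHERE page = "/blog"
1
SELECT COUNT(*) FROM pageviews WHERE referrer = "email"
1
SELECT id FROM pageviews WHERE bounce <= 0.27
[3]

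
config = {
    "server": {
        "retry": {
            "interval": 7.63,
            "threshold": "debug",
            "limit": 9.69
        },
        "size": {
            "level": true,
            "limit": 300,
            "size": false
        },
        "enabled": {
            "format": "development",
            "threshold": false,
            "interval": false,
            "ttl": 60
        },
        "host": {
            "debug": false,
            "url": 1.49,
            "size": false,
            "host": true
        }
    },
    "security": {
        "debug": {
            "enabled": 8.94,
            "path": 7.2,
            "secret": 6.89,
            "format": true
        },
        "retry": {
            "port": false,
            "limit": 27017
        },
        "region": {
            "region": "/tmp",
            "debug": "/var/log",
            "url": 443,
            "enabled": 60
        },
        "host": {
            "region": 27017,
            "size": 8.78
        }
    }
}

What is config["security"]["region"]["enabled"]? 60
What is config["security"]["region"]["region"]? "/tmp"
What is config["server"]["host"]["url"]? 1.49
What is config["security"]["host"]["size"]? 8.78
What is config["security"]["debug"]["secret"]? 6.89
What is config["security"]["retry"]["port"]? False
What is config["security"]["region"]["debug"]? "/var/log"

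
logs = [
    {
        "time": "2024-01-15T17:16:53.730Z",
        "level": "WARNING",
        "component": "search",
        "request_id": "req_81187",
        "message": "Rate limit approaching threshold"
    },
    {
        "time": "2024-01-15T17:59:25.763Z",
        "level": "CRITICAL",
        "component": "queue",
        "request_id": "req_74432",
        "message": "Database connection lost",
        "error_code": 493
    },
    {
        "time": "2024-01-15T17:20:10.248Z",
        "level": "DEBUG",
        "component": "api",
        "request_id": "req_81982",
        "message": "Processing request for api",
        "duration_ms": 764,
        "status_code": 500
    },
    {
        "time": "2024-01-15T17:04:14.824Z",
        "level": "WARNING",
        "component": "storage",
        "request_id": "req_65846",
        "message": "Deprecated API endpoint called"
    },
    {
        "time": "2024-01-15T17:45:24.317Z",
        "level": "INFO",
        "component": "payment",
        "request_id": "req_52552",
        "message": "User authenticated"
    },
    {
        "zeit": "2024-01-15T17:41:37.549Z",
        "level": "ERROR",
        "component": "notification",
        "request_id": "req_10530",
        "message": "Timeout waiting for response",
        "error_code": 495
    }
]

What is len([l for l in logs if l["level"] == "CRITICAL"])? 1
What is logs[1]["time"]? "2024-01-15T17:59:25.763Z"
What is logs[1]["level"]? "CRITICAL"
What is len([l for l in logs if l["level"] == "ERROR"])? 1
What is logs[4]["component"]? "payment"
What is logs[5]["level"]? "ERROR"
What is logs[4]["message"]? "User authenticated"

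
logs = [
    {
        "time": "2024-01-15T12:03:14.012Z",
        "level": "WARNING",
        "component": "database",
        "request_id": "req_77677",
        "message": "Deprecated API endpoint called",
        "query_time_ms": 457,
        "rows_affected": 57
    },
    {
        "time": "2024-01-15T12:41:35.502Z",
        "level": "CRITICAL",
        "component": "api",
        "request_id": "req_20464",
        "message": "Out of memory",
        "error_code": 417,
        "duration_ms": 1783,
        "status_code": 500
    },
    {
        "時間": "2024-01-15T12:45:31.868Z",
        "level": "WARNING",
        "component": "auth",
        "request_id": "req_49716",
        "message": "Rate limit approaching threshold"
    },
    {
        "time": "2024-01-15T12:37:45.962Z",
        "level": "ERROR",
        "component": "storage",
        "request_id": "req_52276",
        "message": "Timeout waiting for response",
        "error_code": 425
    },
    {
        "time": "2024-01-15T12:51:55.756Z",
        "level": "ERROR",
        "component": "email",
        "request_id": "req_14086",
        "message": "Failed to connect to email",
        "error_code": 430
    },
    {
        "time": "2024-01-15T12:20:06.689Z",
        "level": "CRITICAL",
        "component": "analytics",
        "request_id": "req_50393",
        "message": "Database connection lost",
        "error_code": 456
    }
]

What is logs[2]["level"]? "WARNING"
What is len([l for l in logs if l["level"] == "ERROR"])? 2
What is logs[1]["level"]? "CRITICAL"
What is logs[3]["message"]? "Timeout waiting for response"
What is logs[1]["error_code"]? 417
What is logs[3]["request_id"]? "req_52276"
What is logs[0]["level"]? "WARNING"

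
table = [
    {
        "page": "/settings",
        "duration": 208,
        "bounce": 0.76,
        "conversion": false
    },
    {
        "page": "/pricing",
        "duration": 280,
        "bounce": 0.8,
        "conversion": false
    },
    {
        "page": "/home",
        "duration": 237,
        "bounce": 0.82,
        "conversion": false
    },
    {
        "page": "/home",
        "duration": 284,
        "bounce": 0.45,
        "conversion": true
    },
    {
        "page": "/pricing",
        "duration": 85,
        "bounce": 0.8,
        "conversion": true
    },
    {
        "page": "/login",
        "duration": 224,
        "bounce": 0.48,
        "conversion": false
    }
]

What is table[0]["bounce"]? 0.76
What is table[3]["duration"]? 284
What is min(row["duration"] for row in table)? 85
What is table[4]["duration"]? 85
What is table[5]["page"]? "/login"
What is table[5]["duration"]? 224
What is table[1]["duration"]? 280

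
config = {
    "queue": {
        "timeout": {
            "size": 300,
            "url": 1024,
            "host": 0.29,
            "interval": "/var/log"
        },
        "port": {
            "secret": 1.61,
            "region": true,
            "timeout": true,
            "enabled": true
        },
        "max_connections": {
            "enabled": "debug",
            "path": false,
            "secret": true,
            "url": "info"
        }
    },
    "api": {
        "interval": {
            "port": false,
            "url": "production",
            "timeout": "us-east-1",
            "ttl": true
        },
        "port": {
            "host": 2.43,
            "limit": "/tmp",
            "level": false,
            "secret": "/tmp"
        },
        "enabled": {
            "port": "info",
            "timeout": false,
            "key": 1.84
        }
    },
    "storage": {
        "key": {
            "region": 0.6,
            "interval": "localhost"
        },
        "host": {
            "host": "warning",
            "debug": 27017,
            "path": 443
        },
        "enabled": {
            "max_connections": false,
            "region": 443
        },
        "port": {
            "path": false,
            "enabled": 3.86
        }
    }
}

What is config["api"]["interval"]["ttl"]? True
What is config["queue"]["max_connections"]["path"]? False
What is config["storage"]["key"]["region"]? 0.6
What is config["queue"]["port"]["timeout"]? True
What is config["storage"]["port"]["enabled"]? 3.86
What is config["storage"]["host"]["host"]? "warning"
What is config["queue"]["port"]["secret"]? 1.61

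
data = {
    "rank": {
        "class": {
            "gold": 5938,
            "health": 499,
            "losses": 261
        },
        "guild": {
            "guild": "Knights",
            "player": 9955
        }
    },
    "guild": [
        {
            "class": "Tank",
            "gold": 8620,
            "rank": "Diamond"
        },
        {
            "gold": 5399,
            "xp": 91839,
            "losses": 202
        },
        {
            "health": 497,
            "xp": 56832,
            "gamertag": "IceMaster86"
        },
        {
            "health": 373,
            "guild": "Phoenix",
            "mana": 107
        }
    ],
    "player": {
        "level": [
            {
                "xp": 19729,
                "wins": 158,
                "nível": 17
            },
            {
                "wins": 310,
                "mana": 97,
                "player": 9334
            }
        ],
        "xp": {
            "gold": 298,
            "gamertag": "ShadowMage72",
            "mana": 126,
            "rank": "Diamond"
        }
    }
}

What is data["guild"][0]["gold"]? 8620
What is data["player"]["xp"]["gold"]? 298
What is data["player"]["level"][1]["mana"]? 97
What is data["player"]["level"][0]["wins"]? 158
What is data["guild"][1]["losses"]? 202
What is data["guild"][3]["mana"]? 107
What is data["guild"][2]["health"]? 497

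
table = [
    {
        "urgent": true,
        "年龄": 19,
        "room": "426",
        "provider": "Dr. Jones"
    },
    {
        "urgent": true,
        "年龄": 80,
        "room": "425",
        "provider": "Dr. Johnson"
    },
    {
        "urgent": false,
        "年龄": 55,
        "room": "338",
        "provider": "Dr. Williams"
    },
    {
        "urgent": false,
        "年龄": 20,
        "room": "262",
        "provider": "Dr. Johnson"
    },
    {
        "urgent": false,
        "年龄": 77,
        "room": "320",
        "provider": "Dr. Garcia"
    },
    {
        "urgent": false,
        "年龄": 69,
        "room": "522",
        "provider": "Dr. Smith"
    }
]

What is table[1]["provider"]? "Dr. Johnson"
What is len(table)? 6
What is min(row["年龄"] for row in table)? 19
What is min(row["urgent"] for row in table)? False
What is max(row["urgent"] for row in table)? True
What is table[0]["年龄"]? 19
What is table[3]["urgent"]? False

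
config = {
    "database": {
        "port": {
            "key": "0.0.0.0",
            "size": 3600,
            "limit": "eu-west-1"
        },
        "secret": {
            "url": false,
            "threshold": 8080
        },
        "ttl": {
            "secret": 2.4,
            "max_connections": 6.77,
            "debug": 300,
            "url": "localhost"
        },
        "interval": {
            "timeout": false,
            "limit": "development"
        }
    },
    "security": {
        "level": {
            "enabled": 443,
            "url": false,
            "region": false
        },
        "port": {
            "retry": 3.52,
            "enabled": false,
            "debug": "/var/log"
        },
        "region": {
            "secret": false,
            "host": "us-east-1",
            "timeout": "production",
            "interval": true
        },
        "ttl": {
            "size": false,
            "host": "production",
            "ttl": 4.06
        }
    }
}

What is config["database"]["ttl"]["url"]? "localhost"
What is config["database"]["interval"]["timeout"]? False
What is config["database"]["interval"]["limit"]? "development"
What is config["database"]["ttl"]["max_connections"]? 6.77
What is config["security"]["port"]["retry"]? 3.52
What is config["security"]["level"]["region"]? False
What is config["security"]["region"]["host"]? "us-east-1"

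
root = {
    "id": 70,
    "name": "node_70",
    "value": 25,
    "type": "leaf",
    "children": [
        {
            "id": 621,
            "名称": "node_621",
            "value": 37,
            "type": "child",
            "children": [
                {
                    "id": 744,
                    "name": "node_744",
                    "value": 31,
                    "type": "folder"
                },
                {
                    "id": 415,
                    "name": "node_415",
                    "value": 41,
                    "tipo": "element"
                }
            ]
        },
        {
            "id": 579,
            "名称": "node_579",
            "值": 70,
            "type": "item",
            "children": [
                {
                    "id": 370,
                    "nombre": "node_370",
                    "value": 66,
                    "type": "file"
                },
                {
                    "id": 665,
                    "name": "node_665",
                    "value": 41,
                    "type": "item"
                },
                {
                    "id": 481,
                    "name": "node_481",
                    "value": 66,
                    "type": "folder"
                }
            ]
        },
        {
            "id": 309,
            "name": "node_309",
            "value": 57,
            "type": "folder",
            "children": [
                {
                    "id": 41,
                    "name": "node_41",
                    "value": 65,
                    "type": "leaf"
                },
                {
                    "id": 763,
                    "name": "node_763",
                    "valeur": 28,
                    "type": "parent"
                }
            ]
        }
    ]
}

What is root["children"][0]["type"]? "child"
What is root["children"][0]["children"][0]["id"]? 744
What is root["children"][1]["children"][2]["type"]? "folder"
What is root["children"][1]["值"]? 70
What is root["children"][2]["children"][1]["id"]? 763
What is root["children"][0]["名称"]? "node_621"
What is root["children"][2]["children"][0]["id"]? 41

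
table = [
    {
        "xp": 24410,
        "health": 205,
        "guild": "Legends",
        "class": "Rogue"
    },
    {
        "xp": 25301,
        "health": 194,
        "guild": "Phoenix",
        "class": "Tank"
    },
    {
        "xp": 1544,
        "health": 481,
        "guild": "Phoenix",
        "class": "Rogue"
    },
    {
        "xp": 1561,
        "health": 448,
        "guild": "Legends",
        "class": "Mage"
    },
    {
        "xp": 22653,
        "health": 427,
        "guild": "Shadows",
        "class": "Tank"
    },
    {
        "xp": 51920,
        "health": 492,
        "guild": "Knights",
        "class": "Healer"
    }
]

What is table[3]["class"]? "Mage"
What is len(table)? 6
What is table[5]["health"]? 492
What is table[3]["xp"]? 1561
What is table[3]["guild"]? "Legends"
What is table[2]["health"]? 481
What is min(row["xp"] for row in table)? 1544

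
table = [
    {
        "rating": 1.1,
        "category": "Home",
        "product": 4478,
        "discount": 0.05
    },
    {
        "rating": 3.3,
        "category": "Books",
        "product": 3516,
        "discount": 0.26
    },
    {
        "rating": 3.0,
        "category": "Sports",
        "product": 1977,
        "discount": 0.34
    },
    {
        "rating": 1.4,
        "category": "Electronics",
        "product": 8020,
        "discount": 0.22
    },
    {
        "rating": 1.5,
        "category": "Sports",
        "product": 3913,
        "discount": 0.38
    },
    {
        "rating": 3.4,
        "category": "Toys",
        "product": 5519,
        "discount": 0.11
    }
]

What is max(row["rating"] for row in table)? 3.4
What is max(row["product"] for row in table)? 8020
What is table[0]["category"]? "Home"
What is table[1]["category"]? "Books"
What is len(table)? 6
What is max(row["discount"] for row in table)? 0.38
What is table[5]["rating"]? 3.4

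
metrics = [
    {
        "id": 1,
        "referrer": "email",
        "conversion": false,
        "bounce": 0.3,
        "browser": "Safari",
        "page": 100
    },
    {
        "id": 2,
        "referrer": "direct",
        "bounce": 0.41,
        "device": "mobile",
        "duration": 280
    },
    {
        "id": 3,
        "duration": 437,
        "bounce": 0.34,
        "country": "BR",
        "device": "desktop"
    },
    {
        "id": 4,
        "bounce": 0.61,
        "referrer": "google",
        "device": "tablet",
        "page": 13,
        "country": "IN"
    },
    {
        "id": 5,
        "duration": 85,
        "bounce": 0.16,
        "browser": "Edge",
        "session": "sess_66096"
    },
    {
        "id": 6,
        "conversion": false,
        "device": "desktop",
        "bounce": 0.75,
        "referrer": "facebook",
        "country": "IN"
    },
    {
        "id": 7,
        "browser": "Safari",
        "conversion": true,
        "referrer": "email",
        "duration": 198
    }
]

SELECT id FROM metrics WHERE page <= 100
[1, 4]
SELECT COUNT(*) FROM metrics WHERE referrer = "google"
1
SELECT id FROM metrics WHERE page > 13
[1]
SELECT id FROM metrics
[1, 2, 3, 4, 5, 6, 7]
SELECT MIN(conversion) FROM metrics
False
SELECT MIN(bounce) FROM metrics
0.16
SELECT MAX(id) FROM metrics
7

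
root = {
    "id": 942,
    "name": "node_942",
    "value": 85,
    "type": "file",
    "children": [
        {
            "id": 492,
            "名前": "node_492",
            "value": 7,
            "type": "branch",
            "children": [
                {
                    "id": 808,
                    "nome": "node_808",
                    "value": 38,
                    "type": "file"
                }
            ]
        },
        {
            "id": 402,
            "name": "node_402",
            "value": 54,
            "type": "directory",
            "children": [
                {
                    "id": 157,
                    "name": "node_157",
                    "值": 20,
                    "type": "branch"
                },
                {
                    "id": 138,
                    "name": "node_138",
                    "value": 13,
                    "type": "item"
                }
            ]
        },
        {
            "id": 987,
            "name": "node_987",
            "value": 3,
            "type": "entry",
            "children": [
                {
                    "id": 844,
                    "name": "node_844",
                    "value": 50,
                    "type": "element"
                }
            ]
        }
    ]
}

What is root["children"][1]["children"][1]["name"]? "node_138"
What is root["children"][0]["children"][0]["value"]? 38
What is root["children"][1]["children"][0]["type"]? "branch"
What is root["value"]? 85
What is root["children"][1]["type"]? "directory"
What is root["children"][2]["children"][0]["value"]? 50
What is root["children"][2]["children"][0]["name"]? "node_844"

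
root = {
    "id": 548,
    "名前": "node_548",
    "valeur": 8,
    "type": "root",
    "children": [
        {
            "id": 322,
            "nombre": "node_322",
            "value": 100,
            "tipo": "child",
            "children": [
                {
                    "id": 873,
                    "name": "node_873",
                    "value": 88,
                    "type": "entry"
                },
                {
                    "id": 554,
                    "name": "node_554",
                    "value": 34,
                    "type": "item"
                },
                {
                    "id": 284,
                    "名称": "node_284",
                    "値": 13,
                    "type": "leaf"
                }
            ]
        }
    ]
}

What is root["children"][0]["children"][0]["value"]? 88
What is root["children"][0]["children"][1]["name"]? "node_554"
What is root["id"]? 548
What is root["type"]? "root"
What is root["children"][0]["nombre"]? "node_322"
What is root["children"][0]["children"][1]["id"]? 554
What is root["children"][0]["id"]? 322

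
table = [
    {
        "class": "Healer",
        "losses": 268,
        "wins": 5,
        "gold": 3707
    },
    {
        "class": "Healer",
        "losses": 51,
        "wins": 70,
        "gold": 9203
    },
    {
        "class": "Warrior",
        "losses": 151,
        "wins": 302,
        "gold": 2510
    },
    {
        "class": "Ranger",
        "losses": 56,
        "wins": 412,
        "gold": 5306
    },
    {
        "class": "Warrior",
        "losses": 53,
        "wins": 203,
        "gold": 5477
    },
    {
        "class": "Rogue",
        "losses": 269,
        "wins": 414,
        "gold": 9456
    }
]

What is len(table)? 6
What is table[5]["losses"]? 269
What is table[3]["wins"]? 412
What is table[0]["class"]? "Healer"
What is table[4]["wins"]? 203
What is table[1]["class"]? "Healer"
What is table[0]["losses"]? 268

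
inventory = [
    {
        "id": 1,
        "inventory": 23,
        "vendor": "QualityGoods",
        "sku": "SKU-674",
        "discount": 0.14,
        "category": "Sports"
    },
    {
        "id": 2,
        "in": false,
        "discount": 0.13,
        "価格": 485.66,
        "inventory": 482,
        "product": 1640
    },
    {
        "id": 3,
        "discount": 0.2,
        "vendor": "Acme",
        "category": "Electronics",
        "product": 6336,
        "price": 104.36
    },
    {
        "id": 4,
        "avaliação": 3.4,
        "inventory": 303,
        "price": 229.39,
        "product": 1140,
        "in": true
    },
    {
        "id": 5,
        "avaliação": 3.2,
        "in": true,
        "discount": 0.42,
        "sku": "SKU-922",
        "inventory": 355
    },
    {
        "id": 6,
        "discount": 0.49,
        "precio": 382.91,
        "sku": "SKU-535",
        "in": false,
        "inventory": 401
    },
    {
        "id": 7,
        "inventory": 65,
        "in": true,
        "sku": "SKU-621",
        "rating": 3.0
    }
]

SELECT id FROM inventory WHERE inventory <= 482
[1, 2, 4, 5, 6, 7]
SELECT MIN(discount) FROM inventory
0.13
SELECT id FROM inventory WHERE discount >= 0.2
[3, 5, 6]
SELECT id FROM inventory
[1, 2, 3, 4, 5, 6, 7]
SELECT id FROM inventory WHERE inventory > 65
[2, 4, 5, 6]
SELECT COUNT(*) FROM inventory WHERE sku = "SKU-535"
1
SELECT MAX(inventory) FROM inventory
482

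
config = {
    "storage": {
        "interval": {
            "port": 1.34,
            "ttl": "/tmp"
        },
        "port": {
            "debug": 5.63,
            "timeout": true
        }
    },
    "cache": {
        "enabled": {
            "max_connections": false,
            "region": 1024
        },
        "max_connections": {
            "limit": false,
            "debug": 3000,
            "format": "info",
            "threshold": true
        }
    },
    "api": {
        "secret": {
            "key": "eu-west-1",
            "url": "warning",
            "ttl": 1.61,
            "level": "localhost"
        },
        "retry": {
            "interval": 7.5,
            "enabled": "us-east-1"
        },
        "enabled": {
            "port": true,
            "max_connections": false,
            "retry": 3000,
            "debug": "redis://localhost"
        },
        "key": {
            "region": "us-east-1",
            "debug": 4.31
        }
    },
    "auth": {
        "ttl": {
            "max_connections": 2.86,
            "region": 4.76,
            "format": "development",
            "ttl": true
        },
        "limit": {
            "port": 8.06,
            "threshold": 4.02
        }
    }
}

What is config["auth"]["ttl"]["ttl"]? True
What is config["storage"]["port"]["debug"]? 5.63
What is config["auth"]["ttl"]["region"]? 4.76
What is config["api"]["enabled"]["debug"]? "redis://localhost"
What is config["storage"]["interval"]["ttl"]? "/tmp"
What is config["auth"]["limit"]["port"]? 8.06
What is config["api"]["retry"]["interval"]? 7.5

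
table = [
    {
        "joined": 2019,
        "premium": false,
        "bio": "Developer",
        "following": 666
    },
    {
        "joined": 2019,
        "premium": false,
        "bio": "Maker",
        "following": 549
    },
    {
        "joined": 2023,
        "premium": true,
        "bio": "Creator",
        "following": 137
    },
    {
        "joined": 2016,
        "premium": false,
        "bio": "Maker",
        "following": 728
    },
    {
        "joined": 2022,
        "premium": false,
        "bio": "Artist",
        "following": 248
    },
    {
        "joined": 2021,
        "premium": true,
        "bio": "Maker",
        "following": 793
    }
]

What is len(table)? 6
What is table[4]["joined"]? 2022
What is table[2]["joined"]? 2023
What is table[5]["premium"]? True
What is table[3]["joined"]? 2016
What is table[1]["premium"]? False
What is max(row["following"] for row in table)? 793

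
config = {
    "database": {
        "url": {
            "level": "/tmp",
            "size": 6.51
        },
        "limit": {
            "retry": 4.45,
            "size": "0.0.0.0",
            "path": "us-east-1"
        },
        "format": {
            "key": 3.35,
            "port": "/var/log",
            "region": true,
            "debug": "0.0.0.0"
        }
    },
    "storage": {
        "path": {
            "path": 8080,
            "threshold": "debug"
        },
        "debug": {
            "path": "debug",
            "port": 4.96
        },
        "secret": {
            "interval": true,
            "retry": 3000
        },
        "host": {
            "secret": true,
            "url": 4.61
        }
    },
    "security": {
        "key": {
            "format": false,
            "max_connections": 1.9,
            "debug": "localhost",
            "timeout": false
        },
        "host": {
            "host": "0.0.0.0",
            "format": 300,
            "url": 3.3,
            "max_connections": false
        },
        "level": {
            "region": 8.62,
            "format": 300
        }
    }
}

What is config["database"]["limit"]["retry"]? 4.45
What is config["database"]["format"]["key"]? 3.35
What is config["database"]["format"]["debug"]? "0.0.0.0"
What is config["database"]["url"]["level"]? "/tmp"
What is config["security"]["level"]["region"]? 8.62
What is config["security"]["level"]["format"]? 300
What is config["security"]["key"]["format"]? False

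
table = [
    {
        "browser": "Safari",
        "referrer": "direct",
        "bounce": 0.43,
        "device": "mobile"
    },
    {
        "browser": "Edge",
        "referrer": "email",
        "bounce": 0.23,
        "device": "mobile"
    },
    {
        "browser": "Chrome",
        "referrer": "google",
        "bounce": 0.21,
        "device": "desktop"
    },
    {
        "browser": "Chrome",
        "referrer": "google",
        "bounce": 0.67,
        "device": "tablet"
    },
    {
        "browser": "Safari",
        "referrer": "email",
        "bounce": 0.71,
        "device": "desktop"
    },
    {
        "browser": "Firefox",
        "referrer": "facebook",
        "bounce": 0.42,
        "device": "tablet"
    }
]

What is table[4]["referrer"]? "email"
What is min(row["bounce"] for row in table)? 0.21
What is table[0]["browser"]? "Safari"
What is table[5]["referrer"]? "facebook"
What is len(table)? 6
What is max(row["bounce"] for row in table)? 0.71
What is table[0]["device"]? "mobile"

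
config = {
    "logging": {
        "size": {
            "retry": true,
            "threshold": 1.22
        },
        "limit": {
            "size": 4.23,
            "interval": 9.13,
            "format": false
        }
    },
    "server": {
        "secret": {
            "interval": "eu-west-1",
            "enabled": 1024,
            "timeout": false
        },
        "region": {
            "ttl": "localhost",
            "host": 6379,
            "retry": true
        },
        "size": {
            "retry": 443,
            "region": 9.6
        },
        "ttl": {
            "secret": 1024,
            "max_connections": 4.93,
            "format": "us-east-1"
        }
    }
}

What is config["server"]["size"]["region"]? 9.6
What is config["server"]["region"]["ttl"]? "localhost"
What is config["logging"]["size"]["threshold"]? 1.22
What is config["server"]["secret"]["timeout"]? False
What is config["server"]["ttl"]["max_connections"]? 4.93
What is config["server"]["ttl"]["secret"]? 1024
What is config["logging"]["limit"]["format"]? False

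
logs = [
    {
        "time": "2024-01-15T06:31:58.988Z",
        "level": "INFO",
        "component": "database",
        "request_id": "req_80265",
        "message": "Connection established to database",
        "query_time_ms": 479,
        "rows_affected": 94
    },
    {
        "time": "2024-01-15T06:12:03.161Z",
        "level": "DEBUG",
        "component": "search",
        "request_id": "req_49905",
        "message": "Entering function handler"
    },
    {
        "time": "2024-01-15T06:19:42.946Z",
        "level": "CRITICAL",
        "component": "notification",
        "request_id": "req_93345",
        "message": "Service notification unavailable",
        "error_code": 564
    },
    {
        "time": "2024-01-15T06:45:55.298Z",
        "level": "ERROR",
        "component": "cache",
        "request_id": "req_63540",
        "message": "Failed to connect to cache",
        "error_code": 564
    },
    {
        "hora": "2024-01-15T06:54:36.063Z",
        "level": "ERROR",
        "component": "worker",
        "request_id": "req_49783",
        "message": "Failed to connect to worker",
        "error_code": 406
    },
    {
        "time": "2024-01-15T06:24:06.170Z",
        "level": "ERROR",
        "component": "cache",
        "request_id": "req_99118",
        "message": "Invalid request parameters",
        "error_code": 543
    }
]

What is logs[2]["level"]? "CRITICAL"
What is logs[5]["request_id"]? "req_99118"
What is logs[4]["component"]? "worker"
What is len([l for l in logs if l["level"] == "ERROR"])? 3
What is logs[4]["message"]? "Failed to connect to worker"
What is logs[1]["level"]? "DEBUG"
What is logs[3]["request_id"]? "req_63540"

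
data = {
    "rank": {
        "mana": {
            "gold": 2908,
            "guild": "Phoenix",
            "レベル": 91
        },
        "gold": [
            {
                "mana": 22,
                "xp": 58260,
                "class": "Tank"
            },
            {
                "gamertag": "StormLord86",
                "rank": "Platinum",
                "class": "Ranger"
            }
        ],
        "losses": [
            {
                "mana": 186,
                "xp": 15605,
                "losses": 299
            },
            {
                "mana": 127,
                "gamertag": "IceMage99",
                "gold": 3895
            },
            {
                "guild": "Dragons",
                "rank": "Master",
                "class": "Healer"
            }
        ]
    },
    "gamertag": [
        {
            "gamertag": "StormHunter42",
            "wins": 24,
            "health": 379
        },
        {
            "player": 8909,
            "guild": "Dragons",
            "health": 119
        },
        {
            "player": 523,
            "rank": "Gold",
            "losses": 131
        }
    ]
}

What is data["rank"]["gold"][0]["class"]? "Tank"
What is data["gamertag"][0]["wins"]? 24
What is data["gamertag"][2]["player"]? 523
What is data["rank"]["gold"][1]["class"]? "Ranger"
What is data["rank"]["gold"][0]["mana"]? 22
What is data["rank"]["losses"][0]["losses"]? 299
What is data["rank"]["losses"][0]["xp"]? 15605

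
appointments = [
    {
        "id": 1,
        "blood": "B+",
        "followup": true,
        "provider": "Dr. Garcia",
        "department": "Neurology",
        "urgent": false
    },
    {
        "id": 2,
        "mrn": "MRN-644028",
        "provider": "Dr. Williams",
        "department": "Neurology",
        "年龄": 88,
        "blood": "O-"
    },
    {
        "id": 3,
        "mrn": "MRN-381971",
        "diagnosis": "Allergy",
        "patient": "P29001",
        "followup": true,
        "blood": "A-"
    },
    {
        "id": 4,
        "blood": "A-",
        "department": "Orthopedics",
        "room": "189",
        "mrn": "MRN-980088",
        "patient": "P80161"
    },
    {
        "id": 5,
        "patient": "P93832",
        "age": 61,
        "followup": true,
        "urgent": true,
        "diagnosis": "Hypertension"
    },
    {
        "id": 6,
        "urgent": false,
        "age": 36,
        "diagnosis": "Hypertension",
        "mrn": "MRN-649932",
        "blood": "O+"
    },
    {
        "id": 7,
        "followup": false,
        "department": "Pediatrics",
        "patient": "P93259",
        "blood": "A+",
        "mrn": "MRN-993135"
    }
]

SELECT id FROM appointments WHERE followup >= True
[1, 3, 5]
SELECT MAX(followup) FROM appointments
True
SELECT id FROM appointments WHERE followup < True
[7]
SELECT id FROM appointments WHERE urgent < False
[]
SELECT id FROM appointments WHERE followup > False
[1, 3, 5]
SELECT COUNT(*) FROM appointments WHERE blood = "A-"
2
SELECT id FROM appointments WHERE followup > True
[]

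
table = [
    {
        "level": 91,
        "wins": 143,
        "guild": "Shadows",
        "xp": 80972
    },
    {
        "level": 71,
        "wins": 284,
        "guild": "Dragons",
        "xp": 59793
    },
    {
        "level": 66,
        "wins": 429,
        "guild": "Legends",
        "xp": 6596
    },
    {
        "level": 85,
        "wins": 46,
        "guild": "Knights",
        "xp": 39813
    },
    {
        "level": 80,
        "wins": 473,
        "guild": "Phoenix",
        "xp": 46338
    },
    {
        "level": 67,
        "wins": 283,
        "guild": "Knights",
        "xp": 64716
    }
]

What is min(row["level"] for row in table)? 66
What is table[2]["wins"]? 429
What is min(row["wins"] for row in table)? 46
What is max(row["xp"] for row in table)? 80972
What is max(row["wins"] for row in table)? 473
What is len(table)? 6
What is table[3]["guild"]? "Knights"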